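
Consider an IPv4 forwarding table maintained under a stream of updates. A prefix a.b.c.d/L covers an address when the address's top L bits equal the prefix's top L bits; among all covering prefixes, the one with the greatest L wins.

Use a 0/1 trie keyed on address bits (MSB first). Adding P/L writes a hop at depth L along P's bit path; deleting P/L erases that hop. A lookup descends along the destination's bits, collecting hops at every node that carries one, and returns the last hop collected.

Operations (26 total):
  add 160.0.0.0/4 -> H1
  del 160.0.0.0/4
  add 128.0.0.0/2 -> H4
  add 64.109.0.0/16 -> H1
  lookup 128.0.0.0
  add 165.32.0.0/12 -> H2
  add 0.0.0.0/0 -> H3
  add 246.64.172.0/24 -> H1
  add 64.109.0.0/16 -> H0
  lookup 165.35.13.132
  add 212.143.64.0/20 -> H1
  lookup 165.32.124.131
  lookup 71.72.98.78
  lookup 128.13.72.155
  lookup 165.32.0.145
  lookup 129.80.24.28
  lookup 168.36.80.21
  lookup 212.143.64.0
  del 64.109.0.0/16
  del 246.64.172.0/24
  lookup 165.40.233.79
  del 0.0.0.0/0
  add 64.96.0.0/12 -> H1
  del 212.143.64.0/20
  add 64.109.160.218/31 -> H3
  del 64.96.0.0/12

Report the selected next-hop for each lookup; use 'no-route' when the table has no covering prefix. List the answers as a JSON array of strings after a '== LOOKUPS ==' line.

Process each operation:
  add 160.0.0.0/4 -> H1 at depth 4
  del 160.0.0.0/4 (clear depth 4)
  add 128.0.0.0/2 -> H4 at depth 2
  add 64.109.0.0/16 -> H1 at depth 16
  ? 128.0.0.0  path d0:-→d1:-→d2:H4  best=H4
  add 165.32.0.0/12 -> H2 at depth 12
  add 0.0.0.0/0 -> H3 at depth 0
  add 246.64.172.0/24 -> H1 at depth 24
  add 64.109.0.0/16 -> H0 at depth 16
  ? 165.35.13.132  path d0:H3→d1:-→d2:H4→d3:-→d4:-→d5:-→d6:-→d7:-→d8:-→d9:-→d10:-→d11:-→d12:H2  best=H2
  add 212.143.64.0/20 -> H1 at depth 20
  ? 165.32.124.131  path d0:H3→d1:-→d2:H4→d3:-→d4:-→d5:-→d6:-→d7:-→d8:-→d9:-→d10:-→d11:-→d12:H2  best=H2
  ? 71.72.98.78  path d0:H3→d1:-→d2:-→d3:-→d4:-→d5:-  best=H3
  ? 128.13.72.155  path d0:H3→d1:-→d2:H4  best=H4
  ? 165.32.0.145  path d0:H3→d1:-→d2:H4→d3:-→d4:-→d5:-→d6:-→d7:-→d8:-→d9:-→d10:-→d11:-→d12:H2  best=H2
  ? 129.80.24.28  path d0:H3→d1:-→d2:H4  best=H4
  ? 168.36.80.21  path d0:H3→d1:-→d2:H4→d3:-→d4:-  best=H4
  ? 212.143.64.0  path d0:H3→d1:-→d2:-→d3:-→d4:-→d5:-→d6:-→d7:-→d8:-→d9:-→d10:-→d11:-→d12:-→d13:-→d14:-→d15:-→d16:-→d17:-→d18:-→d19:-→d20:H1  best=H1
  del 64.109.0.0/16 (clear depth 16)
  del 246.64.172.0/24 (clear depth 24)
  ? 165.40.233.79  path d0:H3→d1:-→d2:H4→d3:-→d4:-→d5:-→d6:-→d7:-→d8:-→d9:-→d10:-→d11:-→d12:H2  best=H2
  del 0.0.0.0/0 (clear depth 0)
  add 64.96.0.0/12 -> H1 at depth 12
  del 212.143.64.0/20 (clear depth 20)
  add 64.109.160.218/31 -> H3 at depth 31
  del 64.96.0.0/12 (clear depth 12)

== LOOKUPS ==
["H4","H2","H2","H3","H4","H2","H4","H4","H1","H2"]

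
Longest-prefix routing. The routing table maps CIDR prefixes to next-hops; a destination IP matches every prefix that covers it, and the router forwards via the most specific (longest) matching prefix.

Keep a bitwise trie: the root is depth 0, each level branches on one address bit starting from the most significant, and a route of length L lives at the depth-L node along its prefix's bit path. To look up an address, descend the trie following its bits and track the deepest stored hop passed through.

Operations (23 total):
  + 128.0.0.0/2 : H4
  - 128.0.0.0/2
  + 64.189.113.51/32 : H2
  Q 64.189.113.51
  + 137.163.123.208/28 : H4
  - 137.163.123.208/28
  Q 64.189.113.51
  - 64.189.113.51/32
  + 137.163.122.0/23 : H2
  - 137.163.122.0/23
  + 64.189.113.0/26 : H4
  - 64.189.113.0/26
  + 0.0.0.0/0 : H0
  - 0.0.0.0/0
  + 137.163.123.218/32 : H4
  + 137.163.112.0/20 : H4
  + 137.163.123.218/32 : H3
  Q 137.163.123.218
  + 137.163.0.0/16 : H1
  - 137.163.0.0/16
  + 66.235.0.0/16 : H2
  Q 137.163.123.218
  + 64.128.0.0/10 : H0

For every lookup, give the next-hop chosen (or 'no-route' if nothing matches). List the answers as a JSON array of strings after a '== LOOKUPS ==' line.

Apply in order:
  + 128.0.0.0/2 (H4) depth=2
  del 128.0.0.0/2 (clear depth 2)
  + 64.189.113.51/32 (H2) depth=32
  lookup 64.189.113.51: bits 01000000101111010111000100110011 walk d0:-→d1:-→d2:-→d3:-→d4:-→d5:-→d6:-→d7:-→d8:-→d9:-→d10:-→d11:-→d12:-→d13:-→d14:-→d15:-→d16:-→d17:-→d18:-→d19:-→d20:-→d21:-→d22:-→d23:-→d24:-→d25:-→d26:-→d27:-→d28:-→d29:-→d30:-→d31:-→d32:H2 -> H2
  + 137.163.123.208/28 (H4) depth=28
  del 137.163.123.208/28 (clear depth 28)
  lookup 64.189.113.51: bits 01000000101111010111000100110011 walk d0:-→d1:-→d2:-→d3:-→d4:-→d5:-→d6:-→d7:-→d8:-→d9:-→d10:-→d11:-→d12:-→d13:-→d14:-→d15:-→d16:-→d17:-→d18:-→d19:-→d20:-→d21:-→d22:-→d23:-→d24:-→d25:-→d26:-→d27:-→d28:-→d29:-→d30:-→d31:-→d32:H2 -> H2
  del 64.189.113.51/32 (clear depth 32)
  + 137.163.122.0/23 (H2) depth=23
  del 137.163.122.0/23 (clear depth 23)
  + 64.189.113.0/26 (H4) depth=26
  del 64.189.113.0/26 (clear depth 26)
  + 0.0.0.0/0 (H0) depth=0
  del 0.0.0.0/0 (clear depth 0)
  + 137.163.123.218/32 (H4) depth=32
  + 137.163.112.0/20 (H4) depth=20
  + 137.163.123.218/32 (H3) depth=32
  lookup 137.163.123.218: bits 10001001101000110111101111011010 walk d0:-→d1:-→d2:-→d3:-→d4:-→d5:-→d6:-→d7:-→d8:-→d9:-→d10:-→d11:-→d12:-→d13:-→d14:-→d15:-→d16:-→d17:-→d18:-→d19:-→d20:H4→d21:-→d22:-→d23:-→d24:-→d25:-→d26:-→d27:-→d28:-→d29:-→d30:-→d31:-→d32:H3 -> H3
  + 137.163.0.0/16 (H1) depth=16
  del 137.163.0.0/16 (clear depth 16)
  + 66.235.0.0/16 (H2) depth=16
  lookup 137.163.123.218: bits 10001001101000110111101111011010 walk d0:-→d1:-→d2:-→d3:-→d4:-→d5:-→d6:-→d7:-→d8:-→d9:-→d10:-→d11:-→d12:-→d13:-→d14:-→d15:-→d16:-→d17:-→d18:-→d19:-→d20:H4→d21:-→d22:-→d23:-→d24:-→d25:-→d26:-→d27:-→d28:-→d29:-→d30:-→d31:-→d32:H3 -> H3
  + 64.128.0.0/10 (H0) depth=10

== LOOKUPS ==
["H2","H2","H3","H3"]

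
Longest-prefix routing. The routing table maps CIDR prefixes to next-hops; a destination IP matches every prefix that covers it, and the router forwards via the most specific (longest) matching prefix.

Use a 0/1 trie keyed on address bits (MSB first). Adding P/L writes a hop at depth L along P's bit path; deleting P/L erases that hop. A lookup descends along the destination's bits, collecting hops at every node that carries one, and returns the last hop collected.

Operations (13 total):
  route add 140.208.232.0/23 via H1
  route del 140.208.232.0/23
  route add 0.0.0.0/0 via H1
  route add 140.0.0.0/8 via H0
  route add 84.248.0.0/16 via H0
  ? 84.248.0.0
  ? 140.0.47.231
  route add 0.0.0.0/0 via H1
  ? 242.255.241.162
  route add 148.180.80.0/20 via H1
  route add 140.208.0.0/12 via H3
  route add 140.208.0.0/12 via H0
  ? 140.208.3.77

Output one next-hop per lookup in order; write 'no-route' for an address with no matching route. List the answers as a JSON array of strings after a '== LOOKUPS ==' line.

Process each operation:
  add 140.208.232.0/23 -> H1 at depth 23
  del 140.208.232.0/23 (clear depth 23)
  add 0.0.0.0/0 -> H1 at depth 0
  add 140.0.0.0/8 -> H0 at depth 8
  add 84.248.0.0/16 -> H0 at depth 16
  lookup 84.248.0.0: bits 0101010011111000 walk d0:H1→d1:-→d2:-→d3:-→d4:-→d5:-→d6:-→d7:-→d8:-→d9:-→d10:-→d11:-→d12:-→d13:-→d14:-→d15:-→d16:H0 -> H0
  lookup 140.0.47.231: bits 10001100 walk d0:H1→d1:-→d2:-→d3:-→d4:-→d5:-→d6:-→d7:-→d8:H0 -> H0
  add 0.0.0.0/0 -> H1 at depth 0
  lookup 242.255.241.162: bits 1 walk d0:H1→d1:- -> H1
  add 148.180.80.0/20 -> H1 at depth 20
  add 140.208.0.0/12 -> H3 at depth 12
  add 140.208.0.0/12 -> H0 at depth 12
  lookup 140.208.3.77: bits 1000110011010000 walk d0:H1→d1:-→d2:-→d3:-→d4:-→d5:-→d6:-→d7:-→d8:H0→d9:-→d10:-→d11:-→d12:H0→d13:-→d14:-→d15:-→d16:- -> H0

== LOOKUPS ==
["H0","H0","H1","H0"]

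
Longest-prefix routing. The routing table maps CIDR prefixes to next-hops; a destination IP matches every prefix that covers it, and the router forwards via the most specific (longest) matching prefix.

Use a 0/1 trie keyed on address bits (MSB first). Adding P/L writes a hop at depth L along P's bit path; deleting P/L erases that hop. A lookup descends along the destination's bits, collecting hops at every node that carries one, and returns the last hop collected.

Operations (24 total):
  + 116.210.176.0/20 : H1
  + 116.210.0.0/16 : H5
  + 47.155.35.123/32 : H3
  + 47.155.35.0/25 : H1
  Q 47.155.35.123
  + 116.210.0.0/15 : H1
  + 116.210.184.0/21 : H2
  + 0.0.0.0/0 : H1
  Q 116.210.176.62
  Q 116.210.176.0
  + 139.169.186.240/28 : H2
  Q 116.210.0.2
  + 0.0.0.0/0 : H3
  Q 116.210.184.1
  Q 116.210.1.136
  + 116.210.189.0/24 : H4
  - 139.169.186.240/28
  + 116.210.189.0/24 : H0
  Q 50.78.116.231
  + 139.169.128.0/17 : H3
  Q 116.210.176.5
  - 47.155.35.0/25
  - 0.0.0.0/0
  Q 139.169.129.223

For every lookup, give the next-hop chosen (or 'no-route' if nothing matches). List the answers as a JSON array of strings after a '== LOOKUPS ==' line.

Apply in order:
  add 116.210.176.0/20 -> H1 at depth 20
  add 116.210.0.0/16 -> H5 at depth 16
  add 47.155.35.123/32 -> H3 at depth 32
  add 47.155.35.0/25 -> H1 at depth 25
  ? 47.155.35.123  path d0:-→d1:-→d2:-→d3:-→d4:-→d5:-→d6:-→d7:-→d8:-→d9:-→d10:-→d11:-→d12:-→d13:-→d14:-→d15:-→d16:-→d17:-→d18:-→d19:-→d20:-→d21:-→d22:-→d23:-→d24:-→d25:H1→d26:-→d27:-→d28:-→d29:-→d30:-→d31:-→d32:H3  best=H3
  add 116.210.0.0/15 -> H1 at depth 15
  add 116.210.184.0/21 -> H2 at depth 21
  add 0.0.0.0/0 -> H1 at depth 0
  ? 116.210.176.62  path d0:H1→d1:-→d2:-→d3:-→d4:-→d5:-→d6:-→d7:-→d8:-→d9:-→d10:-→d11:-→d12:-→d13:-→d14:-→d15:H1→d16:H5→d17:-→d18:-→d19:-→d20:H1  best=H1
  ? 116.210.176.0  path d0:H1→d1:-→d2:-→d3:-→d4:-→d5:-→d6:-→d7:-→d8:-→d9:-→d10:-→d11:-→d12:-→d13:-→d14:-→d15:H1→d16:H5→d17:-→d18:-→d19:-→d20:H1  best=H1
  add 139.169.186.240/28 -> H2 at depth 28
  ? 116.210.0.2  path d0:H1→d1:-→d2:-→d3:-→d4:-→d5:-→d6:-→d7:-→d8:-→d9:-→d10:-→d11:-→d12:-→d13:-→d14:-→d15:H1→d16:H5  best=H5
  add 0.0.0.0/0 -> H3 at depth 0
  ? 116.210.184.1  path d0:H3→d1:-→d2:-→d3:-→d4:-→d5:-→d6:-→d7:-→d8:-→d9:-→d10:-→d11:-→d12:-→d13:-→d14:-→d15:H1→d16:H5→d17:-→d18:-→d19:-→d20:H1→d21:H2  best=H2
  ? 116.210.1.136  path d0:H3→d1:-→d2:-→d3:-→d4:-→d5:-→d6:-→d7:-→d8:-→d9:-→d10:-→d11:-→d12:-→d13:-→d14:-→d15:H1→d16:H5  best=H5
  add 116.210.189.0/24 -> H4 at depth 24
  - 139.169.186.240/28 clear@28
  add 116.210.189.0/24 -> H0 at depth 24
  ? 50.78.116.231  path d0:H3→d1:-→d2:-→d3:-  best=H3
  add 139.169.128.0/17 -> H3 at depth 17
  ? 116.210.176.5  path d0:H3→d1:-→d2:-→d3:-→d4:-→d5:-→d6:-→d7:-→d8:-→d9:-→d10:-→d11:-→d12:-→d13:-→d14:-→d15:H1→d16:H5→d17:-→d18:-→d19:-→d20:H1  best=H1
  - 47.155.35.0/25 clear@25
  - 0.0.0.0/0 clear@0
  ? 139.169.129.223  path d0:-→d1:-→d2:-→d3:-→d4:-→d5:-→d6:-→d7:-→d8:-→d9:-→d10:-→d11:-→d12:-→d13:-→d14:-→d15:-→d16:-→d17:H3→d18:-  best=H3

== LOOKUPS ==
["H3","H1","H1","H5","H2","H5","H3","H1","H3"]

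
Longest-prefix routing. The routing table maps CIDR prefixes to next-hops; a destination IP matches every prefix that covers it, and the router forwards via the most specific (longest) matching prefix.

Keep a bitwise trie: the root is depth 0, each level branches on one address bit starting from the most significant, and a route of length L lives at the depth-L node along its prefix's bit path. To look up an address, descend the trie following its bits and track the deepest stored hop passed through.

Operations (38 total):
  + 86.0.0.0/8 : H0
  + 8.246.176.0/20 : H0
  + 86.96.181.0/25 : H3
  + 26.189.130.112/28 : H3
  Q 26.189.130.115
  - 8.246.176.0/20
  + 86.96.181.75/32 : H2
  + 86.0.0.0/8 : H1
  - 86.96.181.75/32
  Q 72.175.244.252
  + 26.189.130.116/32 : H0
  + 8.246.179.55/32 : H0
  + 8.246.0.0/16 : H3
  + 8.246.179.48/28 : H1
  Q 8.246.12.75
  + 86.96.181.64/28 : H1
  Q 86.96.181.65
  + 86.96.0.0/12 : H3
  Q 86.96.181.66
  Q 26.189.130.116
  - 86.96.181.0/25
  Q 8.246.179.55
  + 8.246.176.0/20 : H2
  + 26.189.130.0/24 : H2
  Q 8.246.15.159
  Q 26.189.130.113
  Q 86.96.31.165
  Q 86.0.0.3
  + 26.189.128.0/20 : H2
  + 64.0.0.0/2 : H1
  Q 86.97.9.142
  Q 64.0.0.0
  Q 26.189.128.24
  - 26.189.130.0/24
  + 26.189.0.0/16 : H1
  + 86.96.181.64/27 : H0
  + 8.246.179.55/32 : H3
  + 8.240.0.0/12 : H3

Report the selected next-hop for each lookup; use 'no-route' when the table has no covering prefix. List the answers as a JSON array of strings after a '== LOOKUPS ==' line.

Apply in order:
  + 86.0.0.0/8 (H0) depth=8
  + 8.246.176.0/20 (H0) depth=20
  + 86.96.181.0/25 (H3) depth=25
  + 26.189.130.112/28 (H3) depth=28
  Q 26.189.130.115: descend 0001101010111101100000100111 ; hops seen [H3] ; pick H3
  del 8.246.176.0/20 (clear depth 20)
  + 86.96.181.75/32 (H2) depth=32
  + 86.0.0.0/8 (H1) depth=8
  del 86.96.181.75/32 (clear depth 32)
  Q 72.175.244.252: descend 010 ; hops seen [∅] ; pick no-route
  + 26.189.130.116/32 (H0) depth=32
  + 8.246.179.55/32 (H0) depth=32
  + 8.246.0.0/16 (H3) depth=16
  + 8.246.179.48/28 (H1) depth=28
  Q 8.246.12.75: descend 0000100011110110 ; hops seen [H3] ; pick H3
  + 86.96.181.64/28 (H1) depth=28
  Q 86.96.181.65: descend 0101011001100000101101010100 ; hops seen [H1,H3,H1] ; pick H1
  + 86.96.0.0/12 (H3) depth=12
  Q 86.96.181.66: descend 0101011001100000101101010100 ; hops seen [H1,H3,H3,H1] ; pick H1
  Q 26.189.130.116: descend 00011010101111011000001001110100 ; hops seen [H3,H0] ; pick H0
  del 86.96.181.0/25 (clear depth 25)
  Q 8.246.179.55: descend 00001000111101101011001100110111 ; hops seen [H3,H1,H0] ; pick H0
  + 8.246.176.0/20 (H2) depth=20
  + 26.189.130.0/24 (H2) depth=24
  Q 8.246.15.159: descend 0000100011110110 ; hops seen [H3] ; pick H3
  Q 26.189.130.113: descend 00011010101111011000001001110 ; hops seen [H2,H3] ; pick H3
  Q 86.96.31.165: descend 0101011001100000 ; hops seen [H1,H3] ; pick H3
  Q 86.0.0.3: descend 010101100 ; hops seen [H1] ; pick H1
  + 26.189.128.0/20 (H2) depth=20
  + 64.0.0.0/2 (H1) depth=2
  Q 86.97.9.142: descend 010101100110000 ; hops seen [H1,H1,H3] ; pick H3
  Q 64.0.0.0: descend 010 ; hops seen [H1] ; pick H1
  Q 26.189.128.24: descend 0001101010111101100000 ; hops seen [H2] ; pick H2
  del 26.189.130.0/24 (clear depth 24)
  + 26.189.0.0/16 (H1) depth=16
  + 86.96.181.64/27 (H0) depth=27
  + 8.246.179.55/32 (H3) depth=32
  + 8.240.0.0/12 (H3) depth=12

== LOOKUPS ==
["H3","no-route","H3","H1","H1","H0","H0","H3","H3","H3","H1","H3","H1","H2"]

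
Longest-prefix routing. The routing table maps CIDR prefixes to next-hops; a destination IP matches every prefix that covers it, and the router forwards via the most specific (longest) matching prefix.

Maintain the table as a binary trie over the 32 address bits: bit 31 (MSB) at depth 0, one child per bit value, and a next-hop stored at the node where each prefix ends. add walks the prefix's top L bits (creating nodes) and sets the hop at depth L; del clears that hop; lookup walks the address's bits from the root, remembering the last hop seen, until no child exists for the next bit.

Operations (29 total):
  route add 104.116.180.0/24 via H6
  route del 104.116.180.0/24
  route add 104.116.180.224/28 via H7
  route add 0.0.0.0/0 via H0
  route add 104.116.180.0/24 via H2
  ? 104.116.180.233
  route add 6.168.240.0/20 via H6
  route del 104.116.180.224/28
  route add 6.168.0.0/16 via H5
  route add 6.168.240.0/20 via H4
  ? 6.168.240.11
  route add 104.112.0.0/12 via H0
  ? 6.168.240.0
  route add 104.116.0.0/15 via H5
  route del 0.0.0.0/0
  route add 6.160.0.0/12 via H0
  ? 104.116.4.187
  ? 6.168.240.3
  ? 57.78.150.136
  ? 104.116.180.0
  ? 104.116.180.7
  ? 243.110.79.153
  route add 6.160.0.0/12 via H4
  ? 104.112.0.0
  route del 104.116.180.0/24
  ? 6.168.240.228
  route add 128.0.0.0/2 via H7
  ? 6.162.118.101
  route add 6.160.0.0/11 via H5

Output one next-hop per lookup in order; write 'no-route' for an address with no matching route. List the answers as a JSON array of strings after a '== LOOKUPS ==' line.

Process each operation:
  add 104.116.180.0/24 -> H6 at depth 24
  - 104.116.180.0/24 clear@24
  add 104.116.180.224/28 -> H7 at depth 28
  add 0.0.0.0/0 -> H0 at depth 0
  add 104.116.180.0/24 -> H2 at depth 24
  lookup 104.116.180.233: bits 0110100001110100101101001110 walk d0:H0→d1:-→d2:-→d3:-→d4:-→d5:-→d6:-→d7:-→d8:-→d9:-→d10:-→d11:-→d12:-→d13:-→d14:-→d15:-→d16:-→d17:-→d18:-→d19:-→d20:-→d21:-→d22:-→d23:-→d24:H2→d25:-→d26:-→d27:-→d28:H7 -> H7
  add 6.168.240.0/20 -> H6 at depth 20
  - 104.116.180.224/28 clear@28
  add 6.168.0.0/16 -> H5 at depth 16
  add 6.168.240.0/20 -> H4 at depth 20
  lookup 6.168.240.11: bits 00000110101010001111 walk d0:H0→d1:-→d2:-→d3:-→d4:-→d5:-→d6:-→d7:-→d8:-→d9:-→d10:-→d11:-→d12:-→d13:-→d14:-→d15:-→d16:H5→d17:-→d18:-→d19:-→d20:H4 -> H4
  add 104.112.0.0/12 -> H0 at depth 12
  lookup 6.168.240.0: bits 00000110101010001111 walk d0:H0→d1:-→d2:-→d3:-→d4:-→d5:-→d6:-→d7:-→d8:-→d9:-→d10:-→d11:-→d12:-→d13:-→d14:-→d15:-→d16:H5→d17:-→d18:-→d19:-→d20:H4 -> H4
  add 104.116.0.0/15 -> H5 at depth 15
  - 0.0.0.0/0 clear@0
  add 6.160.0.0/12 -> H0 at depth 12
  lookup 104.116.4.187: bits 0110100001110100 walk d0:-→d1:-→d2:-→d3:-→d4:-→d5:-→d6:-→d7:-→d8:-→d9:-→d10:-→d11:-→d12:H0→d13:-→d14:-→d15:H5→d16:- -> H5
  lookup 6.168.240.3: bits 00000110101010001111 walk d0:-→d1:-→d2:-→d3:-→d4:-→d5:-→d6:-→d7:-→d8:-→d9:-→d10:-→d11:-→d12:H0→d13:-→d14:-→d15:-→d16:H5→d17:-→d18:-→d19:-→d20:H4 -> H4
  lookup 57.78.150.136: bits 00 walk d0:-→d1:-→d2:- -> no-route
  lookup 104.116.180.0: bits 011010000111010010110100 walk d0:-→d1:-→d2:-→d3:-→d4:-→d5:-→d6:-→d7:-→d8:-→d9:-→d10:-→d11:-→d12:H0→d13:-→d14:-→d15:H5→d16:-→d17:-→d18:-→d19:-→d20:-→d21:-→d22:-→d23:-→d24:H2 -> H2
  lookup 104.116.180.7: bits 011010000111010010110100 walk d0:-→d1:-→d2:-→d3:-→d4:-→d5:-→d6:-→d7:-→d8:-→d9:-→d10:-→d11:-→d12:H0→d13:-→d14:-→d15:H5→d16:-→d17:-→d18:-→d19:-→d20:-→d21:-→d22:-→d23:-→d24:H2 -> H2
  lookup 243.110.79.153: bits ε walk d0:- -> no-route
  add 6.160.0.0/12 -> H4 at depth 12
  lookup 104.112.0.0: bits 0110100001110 walk d0:-→d1:-→d2:-→d3:-→d4:-→d5:-→d6:-→d7:-→d8:-→d9:-→d10:-→d11:-→d12:H0→d13:- -> H0
  - 104.116.180.0/24 clear@24
  lookup 6.168.240.228: bits 00000110101010001111 walk d0:-→d1:-→d2:-→d3:-→d4:-→d5:-→d6:-→d7:-→d8:-→d9:-→d10:-→d11:-→d12:H4→d13:-→d14:-→d15:-→d16:H5→d17:-→d18:-→d19:-→d20:H4 -> H4
  add 128.0.0.0/2 -> H7 at depth 2
  lookup 6.162.118.101: bits 000001101010 walk d0:-→d1:-→d2:-→d3:-→d4:-→d5:-→d6:-→d7:-→d8:-→d9:-→d10:-→d11:-→d12:H4 -> H4
  add 6.160.0.0/11 -> H5 at depth 11

== LOOKUPS ==
["H7","H4","H4","H5","H4","no-route","H2","H2","no-route","H0","H4","H4"]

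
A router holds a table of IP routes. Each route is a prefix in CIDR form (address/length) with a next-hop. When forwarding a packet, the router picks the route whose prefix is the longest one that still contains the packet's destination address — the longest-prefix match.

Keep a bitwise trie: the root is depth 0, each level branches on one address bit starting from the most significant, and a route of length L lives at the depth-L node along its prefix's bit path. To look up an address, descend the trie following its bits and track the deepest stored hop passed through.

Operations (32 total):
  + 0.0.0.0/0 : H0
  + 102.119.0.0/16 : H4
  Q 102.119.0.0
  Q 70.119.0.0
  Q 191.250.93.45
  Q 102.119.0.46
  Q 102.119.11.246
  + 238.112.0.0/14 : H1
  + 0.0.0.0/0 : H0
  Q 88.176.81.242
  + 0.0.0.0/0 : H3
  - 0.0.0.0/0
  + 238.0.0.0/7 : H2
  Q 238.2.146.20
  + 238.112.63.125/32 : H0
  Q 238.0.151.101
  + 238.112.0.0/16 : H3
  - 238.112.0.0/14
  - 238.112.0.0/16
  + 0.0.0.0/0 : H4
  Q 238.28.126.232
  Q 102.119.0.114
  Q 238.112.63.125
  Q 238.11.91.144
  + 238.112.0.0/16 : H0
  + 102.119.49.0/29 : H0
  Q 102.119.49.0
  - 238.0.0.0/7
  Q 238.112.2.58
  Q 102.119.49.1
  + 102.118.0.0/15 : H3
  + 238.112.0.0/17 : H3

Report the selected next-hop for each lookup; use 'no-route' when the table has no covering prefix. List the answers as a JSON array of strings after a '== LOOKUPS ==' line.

Apply in order:
  add 0.0.0.0/0 -> H0 at depth 0
  add 102.119.0.0/16 -> H4 at depth 16
  ? 102.119.0.0  path d0:H0→d1:-→d2:-→d3:-→d4:-→d5:-→d6:-→d7:-→d8:-→d9:-→d10:-→d11:-→d12:-→d13:-→d14:-→d15:-→d16:H4  best=H4
  ? 70.119.0.0  path d0:H0→d1:-→d2:-  best=H0
  ? 191.250.93.45  path d0:H0  best=H0
  ? 102.119.0.46  path d0:H0→d1:-→d2:-→d3:-→d4:-→d5:-→d6:-→d7:-→d8:-→d9:-→d10:-→d11:-→d12:-→d13:-→d14:-→d15:-→d16:H4  best=H4
  ? 102.119.11.246  path d0:H0→d1:-→d2:-→d3:-→d4:-→d5:-→d6:-→d7:-→d8:-→d9:-→d10:-→d11:-→d12:-→d13:-→d14:-→d15:-→d16:H4  best=H4
  add 238.112.0.0/14 -> H1 at depth 14
  add 0.0.0.0/0 -> H0 at depth 0
  ? 88.176.81.242  path d0:H0→d1:-→d2:-  best=H0
  add 0.0.0.0/0 -> H3 at depth 0
  del 0.0.0.0/0 (clear depth 0)
  add 238.0.0.0/7 -> H2 at depth 7
  ? 238.2.146.20  path d0:-→d1:-→d2:-→d3:-→d4:-→d5:-→d6:-→d7:H2→d8:-→d9:-  best=H2
  add 238.112.63.125/32 -> H0 at depth 32
  ? 238.0.151.101  path d0:-→d1:-→d2:-→d3:-→d4:-→d5:-→d6:-→d7:H2→d8:-→d9:-  best=H2
  add 238.112.0.0/16 -> H3 at depth 16
  del 238.112.0.0/14 (clear depth 14)
  del 238.112.0.0/16 (clear depth 16)
  add 0.0.0.0/0 -> H4 at depth 0
  ? 238.28.126.232  path d0:H4→d1:-→d2:-→d3:-→d4:-→d5:-→d6:-→d7:H2→d8:-→d9:-  best=H2
  ? 102.119.0.114  path d0:H4→d1:-→d2:-→d3:-→d4:-→d5:-→d6:-→d7:-→d8:-→d9:-→d10:-→d11:-→d12:-→d13:-→d14:-→d15:-→d16:H4  best=H4
  ? 238.112.63.125  path d0:H4→d1:-→d2:-→d3:-→d4:-→d5:-→d6:-→d7:H2→d8:-→d9:-→d10:-→d11:-→d12:-→d13:-→d14:-→d15:-→d16:-→d17:-→d18:-→d19:-→d20:-→d21:-→d22:-→d23:-→d24:-→d25:-→d26:-→d27:-→d28:-→d29:-→d30:-→d31:-→d32:H0  best=H0
  ? 238.11.91.144  path d0:H4→d1:-→d2:-→d3:-→d4:-→d5:-→d6:-→d7:H2→d8:-→d9:-  best=H2
  add 238.112.0.0/16 -> H0 at depth 16
  add 102.119.49.0/29 -> H0 at depth 29
  ? 102.119.49.0  path d0:H4→d1:-→d2:-→d3:-→d4:-→d5:-→d6:-→d7:-→d8:-→d9:-→d10:-→d11:-→d12:-→d13:-→d14:-→d15:-→d16:H4→d17:-→d18:-→d19:-→d20:-→d21:-→d22:-→d23:-→d24:-→d25:-→d26:-→d27:-→d28:-→d29:H0  best=H0
  del 238.0.0.0/7 (clear depth 7)
  ? 238.112.2.58  path d0:H4→d1:-→d2:-→d3:-→d4:-→d5:-→d6:-→d7:-→d8:-→d9:-→d10:-→d11:-→d12:-→d13:-→d14:-→d15:-→d16:H0→d17:-→d18:-  best=H0
  ? 102.119.49.1  path d0:H4→d1:-→d2:-→d3:-→d4:-→d5:-→d6:-→d7:-→d8:-→d9:-→d10:-→d11:-→d12:-→d13:-→d14:-→d15:-→d16:H4→d17:-→d18:-→d19:-→d20:-→d21:-→d22:-→d23:-→d24:-→d25:-→d26:-→d27:-→d28:-→d29:H0  best=H0
  add 102.118.0.0/15 -> H3 at depth 15
  add 238.112.0.0/17 -> H3 at depth 17

== LOOKUPS ==
["H4","H0","H0","H4","H4","H0","H2","H2","H2","H4","H0","H2","H0","H0","H0"]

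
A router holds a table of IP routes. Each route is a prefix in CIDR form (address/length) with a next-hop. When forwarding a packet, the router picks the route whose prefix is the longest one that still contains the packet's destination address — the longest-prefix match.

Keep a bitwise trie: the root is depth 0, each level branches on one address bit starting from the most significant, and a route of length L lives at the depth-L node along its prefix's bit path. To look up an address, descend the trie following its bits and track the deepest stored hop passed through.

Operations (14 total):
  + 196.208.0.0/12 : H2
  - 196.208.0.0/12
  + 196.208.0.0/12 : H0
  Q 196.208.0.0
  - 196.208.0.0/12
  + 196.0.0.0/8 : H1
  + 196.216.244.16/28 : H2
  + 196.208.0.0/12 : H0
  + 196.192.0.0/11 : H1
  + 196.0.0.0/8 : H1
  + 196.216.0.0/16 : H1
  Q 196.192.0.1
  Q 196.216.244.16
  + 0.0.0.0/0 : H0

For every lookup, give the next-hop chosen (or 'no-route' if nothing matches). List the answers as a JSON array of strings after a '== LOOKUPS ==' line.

Trace:
  add 196.208.0.0/12 -> H2 at depth 12
  - 196.208.0.0/12 clear@12
  add 196.208.0.0/12 -> H0 at depth 12
  ? 196.208.0.0  path d0:-→d1:-→d2:-→d3:-→d4:-→d5:-→d6:-→d7:-→d8:-→d9:-→d10:-→d11:-→d12:H0  best=H0
  - 196.208.0.0/12 clear@12
  add 196.0.0.0/8 -> H1 at depth 8
  add 196.216.244.16/28 -> H2 at depth 28
  add 196.208.0.0/12 -> H0 at depth 12
  add 196.192.0.0/11 -> H1 at depth 11
  add 196.0.0.0/8 -> H1 at depth 8
  add 196.216.0.0/16 -> H1 at depth 16
  ? 196.192.0.1  path d0:-→d1:-→d2:-→d3:-→d4:-→d5:-→d6:-→d7:-→d8:H1→d9:-→d10:-→d11:H1  best=H1
  ? 196.216.244.16  path d0:-→d1:-→d2:-→d3:-→d4:-→d5:-→d6:-→d7:-→d8:H1→d9:-→d10:-→d11:H1→d12:H0→d13:-→d14:-→d15:-→d16:H1→d17:-→d18:-→d19:-→d20:-→d21:-→d22:-→d23:-→d24:-→d25:-→d26:-→d27:-→d28:H2  best=H2
  add 0.0.0.0/0 -> H0 at depth 0

== LOOKUPS ==
["H0","H1","H2"]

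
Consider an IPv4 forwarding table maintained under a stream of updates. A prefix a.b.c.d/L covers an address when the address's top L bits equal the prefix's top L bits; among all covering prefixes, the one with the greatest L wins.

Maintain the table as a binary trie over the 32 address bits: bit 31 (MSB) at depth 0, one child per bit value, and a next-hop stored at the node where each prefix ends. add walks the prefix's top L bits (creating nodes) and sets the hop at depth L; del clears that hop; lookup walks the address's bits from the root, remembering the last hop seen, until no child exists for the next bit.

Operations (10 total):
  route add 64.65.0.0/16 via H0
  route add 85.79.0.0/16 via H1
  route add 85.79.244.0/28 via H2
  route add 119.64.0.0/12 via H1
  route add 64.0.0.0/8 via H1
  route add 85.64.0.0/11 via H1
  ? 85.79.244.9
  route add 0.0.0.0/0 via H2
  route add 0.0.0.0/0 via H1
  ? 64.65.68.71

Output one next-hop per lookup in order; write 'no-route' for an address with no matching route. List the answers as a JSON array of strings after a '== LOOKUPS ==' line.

Apply in order:
  add 64.65.0.0/16 -> H0 at depth 16
  add 85.79.0.0/16 -> H1 at depth 16
  add 85.79.244.0/28 -> H2 at depth 28
  add 119.64.0.0/12 -> H1 at depth 12
  add 64.0.0.0/8 -> H1 at depth 8
  add 85.64.0.0/11 -> H1 at depth 11
  lookup 85.79.244.9: bits 0101010101001111111101000000 walk d0:-→d1:-→d2:-→d3:-→d4:-→d5:-→d6:-→d7:-→d8:-→d9:-→d10:-→d11:H1→d12:-→d13:-→d14:-→d15:-→d16:H1→d17:-→d18:-→d19:-→d20:-→d21:-→d22:-→d23:-→d24:-→d25:-→d26:-→d27:-→d28:H2 -> H2
  add 0.0.0.0/0 -> H2 at depth 0
  add 0.0.0.0/0 -> H1 at depth 0
  lookup 64.65.68.71: bits 0100000001000001 walk d0:H1→d1:-→d2:-→d3:-→d4:-→d5:-→d6:-→d7:-→d8:H1→d9:-→d10:-→d11:-→d12:-→d13:-→d14:-→d15:-→d16:H0 -> H0

== LOOKUPS ==
["H2","H0"]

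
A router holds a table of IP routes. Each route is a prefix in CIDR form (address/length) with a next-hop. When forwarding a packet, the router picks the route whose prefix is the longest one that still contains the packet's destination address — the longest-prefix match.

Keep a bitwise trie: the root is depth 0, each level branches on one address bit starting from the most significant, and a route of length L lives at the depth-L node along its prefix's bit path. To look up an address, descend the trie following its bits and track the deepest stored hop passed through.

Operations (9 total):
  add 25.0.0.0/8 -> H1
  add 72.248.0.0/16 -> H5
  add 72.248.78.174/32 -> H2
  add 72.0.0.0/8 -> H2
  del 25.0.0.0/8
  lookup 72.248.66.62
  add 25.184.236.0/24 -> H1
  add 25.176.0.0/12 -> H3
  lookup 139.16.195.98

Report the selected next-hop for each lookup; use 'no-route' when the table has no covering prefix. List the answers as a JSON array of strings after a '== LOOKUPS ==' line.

Apply in order:
  + 25.0.0.0/8 (H1) depth=8
  + 72.248.0.0/16 (H5) depth=16
  + 72.248.78.174/32 (H2) depth=32
  + 72.0.0.0/8 (H2) depth=8
  del 25.0.0.0/8 (clear depth 8)
  ? 72.248.66.62  path d0:-→d1:-→d2:-→d3:-→d4:-→d5:-→d6:-→d7:-→d8:H2→d9:-→d10:-→d11:-→d12:-→d13:-→d14:-→d15:-→d16:H5→d17:-→d18:-→d19:-→d20:-  best=H5
  + 25.184.236.0/24 (H1) depth=24
  + 25.176.0.0/12 (H3) depth=12
  ? 139.16.195.98  path d0:-  best=no-route

== LOOKUPS ==
["H5","no-route"]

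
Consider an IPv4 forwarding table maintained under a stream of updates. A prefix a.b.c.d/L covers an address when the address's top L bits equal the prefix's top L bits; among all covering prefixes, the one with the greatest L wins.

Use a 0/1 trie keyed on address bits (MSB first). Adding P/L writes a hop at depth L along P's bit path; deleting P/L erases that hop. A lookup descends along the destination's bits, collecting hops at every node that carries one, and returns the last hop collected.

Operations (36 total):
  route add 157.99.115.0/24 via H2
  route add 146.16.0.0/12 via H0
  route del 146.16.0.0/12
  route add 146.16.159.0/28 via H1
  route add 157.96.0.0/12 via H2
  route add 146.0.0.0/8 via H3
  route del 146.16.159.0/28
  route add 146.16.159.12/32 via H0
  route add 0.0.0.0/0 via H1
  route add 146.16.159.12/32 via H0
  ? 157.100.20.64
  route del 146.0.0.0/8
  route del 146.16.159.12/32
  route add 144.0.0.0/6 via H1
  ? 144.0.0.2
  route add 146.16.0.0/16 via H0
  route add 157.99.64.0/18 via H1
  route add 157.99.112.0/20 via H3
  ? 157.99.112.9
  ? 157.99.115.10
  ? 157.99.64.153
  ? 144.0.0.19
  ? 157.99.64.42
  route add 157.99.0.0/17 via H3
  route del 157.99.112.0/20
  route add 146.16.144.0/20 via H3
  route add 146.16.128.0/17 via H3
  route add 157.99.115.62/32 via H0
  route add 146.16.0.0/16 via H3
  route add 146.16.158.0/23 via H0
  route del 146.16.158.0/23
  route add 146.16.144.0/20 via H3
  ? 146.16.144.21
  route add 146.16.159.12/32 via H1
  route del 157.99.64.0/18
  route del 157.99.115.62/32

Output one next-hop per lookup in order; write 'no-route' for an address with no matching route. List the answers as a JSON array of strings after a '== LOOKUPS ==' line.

Trace:
  + 157.99.115.0/24 (H2) depth=24
  + 146.16.0.0/12 (H0) depth=12
  - 146.16.0.0/12 clear@12
  + 146.16.159.0/28 (H1) depth=28
  + 157.96.0.0/12 (H2) depth=12
  + 146.0.0.0/8 (H3) depth=8
  - 146.16.159.0/28 clear@28
  + 146.16.159.12/32 (H0) depth=32
  + 0.0.0.0/0 (H1) depth=0
  + 146.16.159.12/32 (H0) depth=32
  ? 157.100.20.64  path d0:H1→d1:-→d2:-→d3:-→d4:-→d5:-→d6:-→d7:-→d8:-→d9:-→d10:-→d11:-→d12:H2→d13:-  best=H2
  - 146.0.0.0/8 clear@8
  - 146.16.159.12/32 clear@32
  + 144.0.0.0/6 (H1) depth=6
  ? 144.0.0.2  path d0:H1→d1:-→d2:-→d3:-→d4:-→d5:-→d6:H1  best=H1
  + 146.16.0.0/16 (H0) depth=16
  + 157.99.64.0/18 (H1) depth=18
  + 157.99.112.0/20 (H3) depth=20
  ? 157.99.112.9  path d0:H1→d1:-→d2:-→d3:-→d4:-→d5:-→d6:-→d7:-→d8:-→d9:-→d10:-→d11:-→d12:H2→d13:-→d14:-→d15:-→d16:-→d17:-→d18:H1→d19:-→d20:H3→d21:-→d22:-  best=H3
  ? 157.99.115.10  path d0:H1→d1:-→d2:-→d3:-→d4:-→d5:-→d6:-→d7:-→d8:-→d9:-→d10:-→d11:-→d12:H2→d13:-→d14:-→d15:-→d16:-→d17:-→d18:H1→d19:-→d20:H3→d21:-→d22:-→d23:-→d24:H2  best=H2
  ? 157.99.64.153  path d0:H1→d1:-→d2:-→d3:-→d4:-→d5:-→d6:-→d7:-→d8:-→d9:-→d10:-→d11:-→d12:H2→d13:-→d14:-→d15:-→d16:-→d17:-→d18:H1  best=H1
  ? 144.0.0.19  path d0:H1→d1:-→d2:-→d3:-→d4:-→d5:-→d6:H1  best=H1
  ? 157.99.64.42  path d0:H1→d1:-→d2:-→d3:-→d4:-→d5:-→d6:-→d7:-→d8:-→d9:-→d10:-→d11:-→d12:H2→d13:-→d14:-→d15:-→d16:-→d17:-→d18:H1  best=H1
  + 157.99.0.0/17 (H3) depth=17
  - 157.99.112.0/20 clear@20
  + 146.16.144.0/20 (H3) depth=20
  + 146.16.128.0/17 (H3) depth=17
  + 157.99.115.62/32 (H0) depth=32
  + 146.16.0.0/16 (H3) depth=16
  + 146.16.158.0/23 (H0) depth=23
  - 146.16.158.0/23 clear@23
  + 146.16.144.0/20 (H3) depth=20
  ? 146.16.144.21  path d0:H1→d1:-→d2:-→d3:-→d4:-→d5:-→d6:H1→d7:-→d8:-→d9:-→d10:-→d11:-→d12:-→d13:-→d14:-→d15:-→d16:H3→d17:H3→d18:-→d19:-→d20:H3  best=H3
  + 146.16.159.12/32 (H1) depth=32
  - 157.99.64.0/18 clear@18
  - 157.99.115.62/32 clear@32

== LOOKUPS ==
["H2","H1","H3","H2","H1","H1","H1","H3"]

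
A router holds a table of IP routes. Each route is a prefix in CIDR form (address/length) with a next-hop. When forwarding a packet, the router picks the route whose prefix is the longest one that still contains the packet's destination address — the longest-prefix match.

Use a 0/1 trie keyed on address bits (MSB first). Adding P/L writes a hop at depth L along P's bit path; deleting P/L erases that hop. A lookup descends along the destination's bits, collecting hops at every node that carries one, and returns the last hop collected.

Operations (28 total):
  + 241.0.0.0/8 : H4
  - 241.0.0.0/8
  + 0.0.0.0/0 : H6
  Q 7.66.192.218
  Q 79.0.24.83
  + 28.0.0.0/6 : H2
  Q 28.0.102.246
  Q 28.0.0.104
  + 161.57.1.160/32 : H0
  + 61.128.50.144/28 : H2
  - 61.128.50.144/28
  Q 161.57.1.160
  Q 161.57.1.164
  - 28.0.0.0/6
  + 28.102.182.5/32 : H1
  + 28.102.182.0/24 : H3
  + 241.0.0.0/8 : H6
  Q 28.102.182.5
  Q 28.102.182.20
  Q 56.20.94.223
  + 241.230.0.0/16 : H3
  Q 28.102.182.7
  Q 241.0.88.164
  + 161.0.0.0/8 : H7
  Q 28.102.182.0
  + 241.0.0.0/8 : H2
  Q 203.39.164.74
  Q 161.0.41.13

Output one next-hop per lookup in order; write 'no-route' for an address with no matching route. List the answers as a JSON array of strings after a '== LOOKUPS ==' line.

Trace:
  add 241.0.0.0/8 -> H4 at depth 8
  del 241.0.0.0/8 (clear depth 8)
  add 0.0.0.0/0 -> H6 at depth 0
  ? 7.66.192.218  path d0:H6  best=H6
  ? 79.0.24.83  path d0:H6  best=H6
  add 28.0.0.0/6 -> H2 at depth 6
  ? 28.0.102.246  path d0:H6→d1:-→d2:-→d3:-→d4:-→d5:-→d6:H2  best=H2
  ? 28.0.0.104  path d0:H6→d1:-→d2:-→d3:-→d4:-→d5:-→d6:H2  best=H2
  add 161.57.1.160/32 -> H0 at depth 32
  add 61.128.50.144/28 -> H2 at depth 28
  del 61.128.50.144/28 (clear depth 28)
  ? 161.57.1.160  path d0:H6→d1:-→d2:-→d3:-→d4:-→d5:-→d6:-→d7:-→d8:-→d9:-→d10:-→d11:-→d12:-→d13:-→d14:-→d15:-→d16:-→d17:-→d18:-→d19:-→d20:-→d21:-→d22:-→d23:-→d24:-→d25:-→d26:-→d27:-→d28:-→d29:-→d30:-→d31:-→d32:H0  best=H0
  ? 161.57.1.164  path d0:H6→d1:-→d2:-→d3:-→d4:-→d5:-→d6:-→d7:-→d8:-→d9:-→d10:-→d11:-→d12:-→d13:-→d14:-→d15:-→d16:-→d17:-→d18:-→d19:-→d20:-→d21:-→d22:-→d23:-→d24:-→d25:-→d26:-→d27:-→d28:-→d29:-  best=H6
  del 28.0.0.0/6 (clear depth 6)
  add 28.102.182.5/32 -> H1 at depth 32
  add 28.102.182.0/24 -> H3 at depth 24
  add 241.0.0.0/8 -> H6 at depth 8
  ? 28.102.182.5  path d0:H6→d1:-→d2:-→d3:-→d4:-→d5:-→d6:-→d7:-→d8:-→d9:-→d10:-→d11:-→d12:-→d13:-→d14:-→d15:-→d16:-→d17:-→d18:-→d19:-→d20:-→d21:-→d22:-→d23:-→d24:H3→d25:-→d26:-→d27:-→d28:-→d29:-→d30:-→d31:-→d32:H1  best=H1
  ? 28.102.182.20  path d0:H6→d1:-→d2:-→d3:-→d4:-→d5:-→d6:-→d7:-→d8:-→d9:-→d10:-→d11:-→d12:-→d13:-→d14:-→d15:-→d16:-→d17:-→d18:-→d19:-→d20:-→d21:-→d22:-→d23:-→d24:H3→d25:-→d26:-→d27:-  best=H3
  ? 56.20.94.223  path d0:H6→d1:-→d2:-→d3:-→d4:-→d5:-  best=H6
  add 241.230.0.0/16 -> H3 at depth 16
  ? 28.102.182.7  path d0:H6→d1:-→d2:-→d3:-→d4:-→d5:-→d6:-→d7:-→d8:-→d9:-→d10:-→d11:-→d12:-→d13:-→d14:-→d15:-→d16:-→d17:-→d18:-→d19:-→d20:-→d21:-→d22:-→d23:-→d24:H3→d25:-→d26:-→d27:-→d28:-→d29:-→d30:-  best=H3
  ? 241.0.88.164  path d0:H6→d1:-→d2:-→d3:-→d4:-→d5:-→d6:-→d7:-→d8:H6  best=H6
  add 161.0.0.0/8 -> H7 at depth 8
  ? 28.102.182.0  path d0:H6→d1:-→d2:-→d3:-→d4:-→d5:-→d6:-→d7:-→d8:-→d9:-→d10:-→d11:-→d12:-→d13:-→d14:-→d15:-→d16:-→d17:-→d18:-→d19:-→d20:-→d21:-→d22:-→d23:-→d24:H3→d25:-→d26:-→d27:-→d28:-→d29:-  best=H3
  add 241.0.0.0/8 -> H2 at depth 8
  ? 203.39.164.74  path d0:H6→d1:-→d2:-  best=H6
  ? 161.0.41.13  path d0:H6→d1:-→d2:-→d3:-→d4:-→d5:-→d6:-→d7:-→d8:H7→d9:-→d10:-  best=H7

== LOOKUPS ==
["H6","H6","H2","H2","H0","H6","H1","H3","H6","H3","H6","H3","H6","H7"]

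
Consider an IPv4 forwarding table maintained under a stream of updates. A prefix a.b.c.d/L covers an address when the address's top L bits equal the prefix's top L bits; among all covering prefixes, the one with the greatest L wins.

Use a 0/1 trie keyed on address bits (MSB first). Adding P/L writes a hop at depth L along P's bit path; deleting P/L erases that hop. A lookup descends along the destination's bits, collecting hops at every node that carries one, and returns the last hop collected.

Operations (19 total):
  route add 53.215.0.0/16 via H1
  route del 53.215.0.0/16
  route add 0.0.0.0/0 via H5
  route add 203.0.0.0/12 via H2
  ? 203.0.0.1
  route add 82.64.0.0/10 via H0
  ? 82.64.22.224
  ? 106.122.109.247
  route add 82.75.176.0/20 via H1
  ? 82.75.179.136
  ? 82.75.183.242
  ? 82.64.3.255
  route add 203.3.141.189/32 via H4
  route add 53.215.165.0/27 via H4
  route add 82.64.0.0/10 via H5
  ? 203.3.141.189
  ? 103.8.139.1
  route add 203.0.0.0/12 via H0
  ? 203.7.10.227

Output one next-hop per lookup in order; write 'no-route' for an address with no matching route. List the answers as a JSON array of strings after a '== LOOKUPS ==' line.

Trace:
  add 53.215.0.0/16 -> H1 at depth 16
  del 53.215.0.0/16 (clear depth 16)
  add 0.0.0.0/0 -> H5 at depth 0
  add 203.0.0.0/12 -> H2 at depth 12
  lookup 203.0.0.1: bits 110010110000 walk d0:H5→d1:-→d2:-→d3:-→d4:-→d5:-→d6:-→d7:-→d8:-→d9:-→d10:-→d11:-→d12:H2 -> H2
  add 82.64.0.0/10 -> H0 at depth 10
  lookup 82.64.22.224: bits 0101001001 walk d0:H5→d1:-→d2:-→d3:-→d4:-→d5:-→d6:-→d7:-→d8:-→d9:-→d10:H0 -> H0
  lookup 106.122.109.247: bits 01 walk d0:H5→d1:-→d2:- -> H5
  add 82.75.176.0/20 -> H1 at depth 20
  lookup 82.75.179.136: bits 01010010010010111011 walk d0:H5→d1:-→d2:-→d3:-→d4:-→d5:-→d6:-→d7:-→d8:-→d9:-→d10:H0→d11:-→d12:-→d13:-→d14:-→d15:-→d16:-→d17:-→d18:-→d19:-→d20:H1 -> H1
  lookup 82.75.183.242: bits 01010010010010111011 walk d0:H5→d1:-→d2:-→d3:-→d4:-→d5:-→d6:-→d7:-→d8:-→d9:-→d10:H0→d11:-→d12:-→d13:-→d14:-→d15:-→d16:-→d17:-→d18:-→d19:-→d20:H1 -> H1
  lookup 82.64.3.255: bits 010100100100 walk d0:H5→d1:-→d2:-→d3:-→d4:-→d5:-→d6:-→d7:-→d8:-→d9:-→d10:H0→d11:-→d12:- -> H0
  add 203.3.141.189/32 -> H4 at depth 32
  add 53.215.165.0/27 -> H4 at depth 27
  add 82.64.0.0/10 -> H5 at depth 10
  lookup 203.3.141.189: bits 11001011000000111000110110111101 walk d0:H5→d1:-→d2:-→d3:-→d4:-→d5:-→d6:-→d7:-→d8:-→d9:-→d10:-→d11:-→d12:H2→d13:-→d14:-→d15:-→d16:-→d17:-→d18:-→d19:-→d20:-→d21:-→d22:-→d23:-→d24:-→d25:-→d26:-→d27:-→d28:-→d29:-→d30:-→d31:-→d32:H4 -> H4
  lookup 103.8.139.1: bits 01 walk d0:H5→d1:-→d2:- -> H5
  add 203.0.0.0/12 -> H0 at depth 12
  lookup 203.7.10.227: bits 1100101100000 walk d0:H5→d1:-→d2:-→d3:-→d4:-→d5:-→d6:-→d7:-→d8:-→d9:-→d10:-→d11:-→d12:H0→d13:- -> H0

== LOOKUPS ==
["H2","H0","H5","H1","H1","H0","H4","H5","H0"]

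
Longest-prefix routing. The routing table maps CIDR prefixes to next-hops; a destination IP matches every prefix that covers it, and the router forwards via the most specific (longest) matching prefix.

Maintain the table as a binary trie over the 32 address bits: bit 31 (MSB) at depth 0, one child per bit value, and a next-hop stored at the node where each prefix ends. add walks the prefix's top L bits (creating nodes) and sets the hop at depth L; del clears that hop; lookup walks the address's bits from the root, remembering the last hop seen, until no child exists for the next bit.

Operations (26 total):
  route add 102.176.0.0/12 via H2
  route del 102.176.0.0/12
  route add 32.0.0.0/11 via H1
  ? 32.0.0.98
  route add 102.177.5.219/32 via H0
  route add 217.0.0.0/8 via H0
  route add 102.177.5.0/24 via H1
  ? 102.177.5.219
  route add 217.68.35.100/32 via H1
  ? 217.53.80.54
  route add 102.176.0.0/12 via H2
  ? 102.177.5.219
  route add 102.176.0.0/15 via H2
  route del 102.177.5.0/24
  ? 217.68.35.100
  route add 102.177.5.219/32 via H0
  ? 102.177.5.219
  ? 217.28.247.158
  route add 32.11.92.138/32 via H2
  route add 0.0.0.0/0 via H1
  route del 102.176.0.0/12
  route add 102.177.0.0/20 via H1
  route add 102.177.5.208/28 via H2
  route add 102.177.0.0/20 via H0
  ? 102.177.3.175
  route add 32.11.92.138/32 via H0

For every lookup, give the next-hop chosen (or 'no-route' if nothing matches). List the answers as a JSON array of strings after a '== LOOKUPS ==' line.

Process each operation:
  + 102.176.0.0/12 (H2) depth=12
  - 102.176.0.0/12 clear@12
  + 32.0.0.0/11 (H1) depth=11
  lookup 32.0.0.98: bits 00100000000 walk d0:-→d1:-→d2:-→d3:-→d4:-→d5:-→d6:-→d7:-→d8:-→d9:-→d10:-→d11:H1 -> H1
  + 102.177.5.219/32 (H0) depth=32
  + 217.0.0.0/8 (H0) depth=8
  + 102.177.5.0/24 (H1) depth=24
  lookup 102.177.5.219: bits 01100110101100010000010111011011 walk d0:-→d1:-→d2:-→d3:-→d4:-→d5:-→d6:-→d7:-→d8:-→d9:-→d10:-→d11:-→d12:-→d13:-→d14:-→d15:-→d16:-→d17:-→d18:-→d19:-→d20:-→d21:-→d22:-→d23:-→d24:H1→d25:-→d26:-→d27:-→d28:-→d29:-→d30:-→d31:-→d32:H0 -> H0
  + 217.68.35.100/32 (H1) depth=32
  lookup 217.53.80.54: bits 110110010 walk d0:-→d1:-→d2:-→d3:-→d4:-→d5:-→d6:-→d7:-→d8:H0→d9:- -> H0
  + 102.176.0.0/12 (H2) depth=12
  lookup 102.177.5.219: bits 01100110101100010000010111011011 walk d0:-→d1:-→d2:-→d3:-→d4:-→d5:-→d6:-→d7:-→d8:-→d9:-→d10:-→d11:-→d12:H2→d13:-→d14:-→d15:-→d16:-→d17:-→d18:-→d19:-→d20:-→d21:-→d22:-→d23:-→d24:H1→d25:-→d26:-→d27:-→d28:-→d29:-→d30:-→d31:-→d32:H0 -> H0
  + 102.176.0.0/15 (H2) depth=15
  - 102.177.5.0/24 clear@24
  lookup 217.68.35.100: bits 11011001010001000010001101100100 walk d0:-→d1:-→d2:-→d3:-→d4:-→d5:-→d6:-→d7:-→d8:H0→d9:-→d10:-→d11:-→d12:-→d13:-→d14:-→d15:-→d16:-→d17:-→d18:-→d19:-→d20:-→d21:-→d22:-→d23:-→d24:-→d25:-→d26:-→d27:-→d28:-→d29:-→d30:-→d31:-→d32:H1 -> H1
  + 102.177.5.219/32 (H0) depth=32
  lookup 102.177.5.219: bits 01100110101100010000010111011011 walk d0:-→d1:-→d2:-→d3:-→d4:-→d5:-→d6:-→d7:-→d8:-→d9:-→d10:-→d11:-→d12:H2→d13:-→d14:-→d15:H2→d16:-→d17:-→d18:-→d19:-→d20:-→d21:-→d22:-→d23:-→d24:-→d25:-→d26:-→d27:-→d28:-→d29:-→d30:-→d31:-→d32:H0 -> H0
  lookup 217.28.247.158: bits 110110010 walk d0:-→d1:-→d2:-→d3:-→d4:-→d5:-→d6:-→d7:-→d8:H0→d9:- -> H0
  + 32.11.92.138/32 (H2) depth=32
  + 0.0.0.0/0 (H1) depth=0
  - 102.176.0.0/12 clear@12
  + 102.177.0.0/20 (H1) depth=20
  + 102.177.5.208/28 (H2) depth=28
  + 102.177.0.0/20 (H0) depth=20
  lookup 102.177.3.175: bits 011001101011000100000 walk d0:H1→d1:-→d2:-→d3:-→d4:-→d5:-→d6:-→d7:-→d8:-→d9:-→d10:-→d11:-→d12:-→d13:-→d14:-→d15:H2→d16:-→d17:-→d18:-→d19:-→d20:H0→d21:- -> H0
  + 32.11.92.138/32 (H0) depth=32

== LOOKUPS ==
["H1","H0","H0","H0","H1","H0","H0","H0"]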